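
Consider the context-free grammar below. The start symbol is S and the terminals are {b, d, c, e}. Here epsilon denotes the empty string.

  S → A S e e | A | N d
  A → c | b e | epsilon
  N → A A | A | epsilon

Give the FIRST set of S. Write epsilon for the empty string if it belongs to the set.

FIRST(A) = {epsilon, b, c}
FIRST(N) = {epsilon, b, c}  (via A A, A)
FIRST(S) = {epsilon, b, c, d, e}  (via A S e e, A, N d)

{epsilon, b, c, d, e}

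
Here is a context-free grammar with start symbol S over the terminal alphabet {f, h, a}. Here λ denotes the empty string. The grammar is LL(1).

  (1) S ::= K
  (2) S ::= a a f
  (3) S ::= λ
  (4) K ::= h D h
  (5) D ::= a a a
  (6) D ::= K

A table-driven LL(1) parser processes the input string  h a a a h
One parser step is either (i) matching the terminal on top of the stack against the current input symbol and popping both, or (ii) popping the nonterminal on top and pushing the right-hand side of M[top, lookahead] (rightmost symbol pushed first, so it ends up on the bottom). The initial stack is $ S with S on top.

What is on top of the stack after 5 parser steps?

     Stack      Input        Action
  1  $ S        h a a a h $  expand S ::= K
  2  $ K        h a a a h $  expand K ::= h D h
  3  $ h D h    h a a a h $  match h
  4  $ h D      a a a h $    expand D ::= a a a
  5  $ h a a a  a a a h $    match a
Stack after step 5: $ h a a (top = a).

a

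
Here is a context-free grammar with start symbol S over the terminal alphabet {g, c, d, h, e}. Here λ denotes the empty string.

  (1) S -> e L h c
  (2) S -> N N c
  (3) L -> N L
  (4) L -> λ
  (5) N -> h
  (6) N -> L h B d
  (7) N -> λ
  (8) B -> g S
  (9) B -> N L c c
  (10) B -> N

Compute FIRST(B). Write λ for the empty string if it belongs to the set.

{λ, c, g, h}

FIRST(S) = {c, e, h}  (via N N c)
FIRST(L) = {λ, h}  (via N L)
FIRST(N) = {λ, h}  (via L h B d)
FIRST(B) = {λ, c, g, h}  (via N L c c, N)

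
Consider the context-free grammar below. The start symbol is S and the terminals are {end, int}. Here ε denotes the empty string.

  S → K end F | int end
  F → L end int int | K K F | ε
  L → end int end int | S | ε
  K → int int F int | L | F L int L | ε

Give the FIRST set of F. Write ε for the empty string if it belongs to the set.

{ε, end, int}

FIRST(S): from S→K end F we get {end, int}; from S→int end we get {int}. So FIRST(S) = {end, int}.
FIRST(L): from L→end int end int we get {end}; from L→S we get {end, int}; from L→ε we get {ε}. So FIRST(L) = {ε, end, int}.
FIRST(F): from F→L end int int we get {end, int}; from F→K K F we get {ε, end, int}; from F→ε we get {ε}. So FIRST(F) = {ε, end, int}.
FIRST(K): from K→int int F int we get {int}; from K→L we get {ε, end, int}; from K→F L int L we get {end, int}; from K→ε we get {ε}. So FIRST(K) = {ε, end, int}.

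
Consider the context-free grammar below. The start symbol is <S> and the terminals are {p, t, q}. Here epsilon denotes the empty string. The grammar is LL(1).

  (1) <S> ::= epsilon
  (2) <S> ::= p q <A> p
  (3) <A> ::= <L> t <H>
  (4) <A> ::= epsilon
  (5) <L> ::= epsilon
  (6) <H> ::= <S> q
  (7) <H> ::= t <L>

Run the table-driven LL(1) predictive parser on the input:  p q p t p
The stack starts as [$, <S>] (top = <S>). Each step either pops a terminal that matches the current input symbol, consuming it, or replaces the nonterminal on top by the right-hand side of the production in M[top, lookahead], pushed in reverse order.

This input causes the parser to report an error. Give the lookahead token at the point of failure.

step 1: stack=$ <S>  input=p q p t p $  — expand <S> ::= p q <A> p
step 2: stack=$ p <A> q p  input=p q p t p $  — match p
step 3: stack=$ p <A> q  input=q p t p $  — match q
step 4: stack=$ p <A>  input=p t p $  — expand <A> ::= epsilon
step 5: stack=$ p  input=p t p $  — match p
step 6: stack=$  input=t p $  — error: stack empty but input remains

t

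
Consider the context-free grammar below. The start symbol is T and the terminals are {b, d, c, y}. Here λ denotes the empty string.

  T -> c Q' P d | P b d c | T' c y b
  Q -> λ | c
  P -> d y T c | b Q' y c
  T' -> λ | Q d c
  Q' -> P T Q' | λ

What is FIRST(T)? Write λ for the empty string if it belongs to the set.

{b, c, d}

FIRST(Q): from Q->λ we get {λ}; from Q->c we get {c}. So FIRST(Q) = {λ, c}.
FIRST(P): from P->d y T c we get {d}; from P->b Q' y c we get {b}. So FIRST(P) = {b, d}.
FIRST(T'): from T'->λ we get {λ}; from T'->Q d c we get {c, d}. So FIRST(T') = {λ, c, d}.
FIRST(Q'): from Q'->P T Q' we get {b, d}; from Q'->λ we get {λ}. So FIRST(Q') = {λ, b, d}.
FIRST(T): from T->c Q' P d we get {c}; from T->P b d c we get {b, d}; from T->T' c y b we get {c, d}. So FIRST(T) = {b, c, d}.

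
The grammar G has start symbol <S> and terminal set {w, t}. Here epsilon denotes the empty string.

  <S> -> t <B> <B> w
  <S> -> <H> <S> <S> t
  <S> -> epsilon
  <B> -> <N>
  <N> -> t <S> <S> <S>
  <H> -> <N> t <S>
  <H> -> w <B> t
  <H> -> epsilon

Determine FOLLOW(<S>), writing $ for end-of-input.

{$, t, w}

FIRST(<N>) = {t}
FIRST(<B>) = {t}  (via <N>)
FIRST(<H>) = {epsilon, t, w}  (via <N> t <S>)
FIRST(<S>) = {epsilon, t, w}  (via <H> <S> <S> t)
FOLLOW(<S>) includes $ since <S> is the start symbol.
FOLLOW(<B>): in <S>->t <B> <B> w (occurrence 1), <B> is followed by <B> w with FIRST {t}; in <S>->t <B> <B> w (occurrence 2), <B> is followed by w with FIRST {w}; in <H>->w <B> t, <B> is followed by t with FIRST {t}. Thus FOLLOW(<B>) = {t, w}.
FOLLOW(<N>): in <B>-><N>, the suffix after <N> is empty, so FOLLOW(<N>) ⊇ FOLLOW(<B>) = {t, w}; in <H>-><N> t <S>, <N> is followed by t <S> with FIRST {t}. Thus FOLLOW(<N>) = {t, w}.
FOLLOW(<H>): in <S>-><H> <S> <S> t, <H> is followed by <S> <S> t with FIRST {t, w}. Thus FOLLOW(<H>) = {t, w}.
FOLLOW(<S>): in <S>-><H> <S> <S> t (occurrence 1), <S> is followed by <S> t with FIRST {t, w}; in <S>-><H> <S> <S> t (occurrence 2), <S> is followed by t with FIRST {t}; in <N>->t <S> <S> <S> (occurrence 1), <S> is followed by <S> <S> with FIRST {epsilon, t, w}; in <N>->t <S> <S> <S> (occurrence 1), the suffix after <S> is nullable, so FOLLOW(<S>) ⊇ FOLLOW(<N>) = {t, w}; in <N>->t <S> <S> <S> (occurrence 2), <S> is followed by <S> with FIRST {epsilon, t, w}; in <N>->t <S> <S> <S> (occurrence 2), the suffix after <S> is nullable, so FOLLOW(<S>) ⊇ FOLLOW(<N>) = {t, w}; in <N>->t <S> <S> <S> (occurrence 3), the suffix after <S> is empty, so FOLLOW(<S>) ⊇ FOLLOW(<N>) = {t, w}; in <H>-><N> t <S>, the suffix after <S> is empty, so FOLLOW(<S>) ⊇ FOLLOW(<H>) = {t, w}. Thus FOLLOW(<S>) = {$, t, w}.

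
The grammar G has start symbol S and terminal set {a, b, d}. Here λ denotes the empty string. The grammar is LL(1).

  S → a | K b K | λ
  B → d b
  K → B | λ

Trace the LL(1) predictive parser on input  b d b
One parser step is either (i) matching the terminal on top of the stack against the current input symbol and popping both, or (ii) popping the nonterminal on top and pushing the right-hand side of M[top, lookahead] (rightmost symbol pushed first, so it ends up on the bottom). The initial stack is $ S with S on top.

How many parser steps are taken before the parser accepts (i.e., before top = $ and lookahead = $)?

step 1: stack=$ S  input=b d b $  — expand S → K b K
step 2: stack=$ K b K  input=b d b $  — expand K → λ
step 3: stack=$ K b  input=b d b $  — match b
step 4: stack=$ K  input=d b $  — expand K → B
step 5: stack=$ B  input=d b $  — expand B → d b
step 6: stack=$ b d  input=d b $  — match d
step 7: stack=$ b  input=b $  — match b
Accept reached after 7 steps.

7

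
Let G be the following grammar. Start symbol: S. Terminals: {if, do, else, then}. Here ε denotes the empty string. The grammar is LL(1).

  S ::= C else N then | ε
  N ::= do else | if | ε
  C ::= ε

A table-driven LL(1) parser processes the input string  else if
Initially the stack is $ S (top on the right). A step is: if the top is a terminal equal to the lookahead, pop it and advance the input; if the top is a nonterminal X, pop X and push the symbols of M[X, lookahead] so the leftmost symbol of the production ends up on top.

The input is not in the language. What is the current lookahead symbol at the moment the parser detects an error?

$

step 1: stack=$ S  input=else if $  — expand S ::= C else N then
step 2: stack=$ then N else C  input=else if $  — expand C ::= ε
step 3: stack=$ then N else  input=else if $  — match else
step 4: stack=$ then N  input=if $  — expand N ::= if
step 5: stack=$ then if  input=if $  — match if
step 6: stack=$ then  input=$  — error: top is terminal then but lookahead is $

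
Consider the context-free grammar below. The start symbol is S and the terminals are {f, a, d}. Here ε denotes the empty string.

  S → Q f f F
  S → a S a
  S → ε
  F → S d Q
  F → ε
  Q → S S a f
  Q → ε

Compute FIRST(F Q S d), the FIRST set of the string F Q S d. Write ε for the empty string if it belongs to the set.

{a, d, f}

FIRST(S) = {ε, a, f}  (via Q f f F)
FIRST(F) = {ε, a, d, f}  (via S d Q)
FIRST(Q) = {ε, a, f}  (via S S a f)
FIRST(F Q S d): take FIRST of each symbol in turn, carrying on past any symbol whose FIRST contains ε; result {a, d, f}.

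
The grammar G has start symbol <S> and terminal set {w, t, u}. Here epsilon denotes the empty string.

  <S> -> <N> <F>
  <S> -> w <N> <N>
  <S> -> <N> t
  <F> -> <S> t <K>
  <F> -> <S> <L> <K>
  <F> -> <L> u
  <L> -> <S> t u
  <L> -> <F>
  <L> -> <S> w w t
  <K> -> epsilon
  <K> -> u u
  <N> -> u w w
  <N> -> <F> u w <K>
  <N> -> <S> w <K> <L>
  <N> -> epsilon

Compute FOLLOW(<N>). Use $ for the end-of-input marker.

FIRST(<K>): from <K>->epsilon we get {epsilon}; from <K>->u u we get {u}. So FIRST(<K>) = {epsilon, u}.
FIRST(<S>): from <S>-><N> <F> we get {t, u, w}; from <S>->w <N> <N> we get {w}; from <S>-><N> t we get {t, u, w}. So FIRST(<S>) = {t, u, w}.
FIRST(<F>): from <F>-><S> t <K> we get {t, u, w}; from <F>-><S> <L> <K> we get {t, u, w}; from <F>-><L> u we get {t, u, w}. So FIRST(<F>) = {t, u, w}.
FIRST(<L>): from <L>-><S> t u we get {t, u, w}; from <L>-><F> we get {t, u, w}; from <L>-><S> w w t we get {t, u, w}. So FIRST(<L>) = {t, u, w}.
FIRST(<N>): from <N>->u w w we get {u}; from <N>-><F> u w <K> we get {t, u, w}; from <N>-><S> w <K> <L> we get {t, u, w}; from <N>->epsilon we get {epsilon}. So FIRST(<N>) = {epsilon, t, u, w}.
FOLLOW(<S>) includes $ since <S> is the start symbol.
FOLLOW(<S>): in <F>-><S> t <K>, <S> is followed by t <K> with FIRST {t}; in <F>-><S> <L> <K>, <S> is followed by <L> <K> with FIRST {t, u, w}; in <L>-><S> t u, <S> is followed by t u with FIRST {t}; in <L>-><S> w w t, <S> is followed by w w t with FIRST {w}; in <N>-><S> w <K> <L>, <S> is followed by w <K> <L> with FIRST {w}. Thus FOLLOW(<S>) = {$, t, u, w}.
FOLLOW(<N>): in <S>-><N> <F>, <N> is followed by <F> with FIRST {t, u, w}; in <S>->w <N> <N> (occurrence 1), <N> is followed by <N> with FIRST {epsilon, t, u, w}; in <S>->w <N> <N> (occurrence 1), the suffix after <N> is nullable, so FOLLOW(<N>) ⊇ FOLLOW(<S>) = {$, t, u, w}; in <S>->w <N> <N> (occurrence 2), the suffix after <N> is empty, so FOLLOW(<N>) ⊇ FOLLOW(<S>) = {$, t, u, w}; in <S>-><N> t, <N> is followed by t with FIRST {t}. Thus FOLLOW(<N>) = {$, t, u, w}.
FOLLOW(<F>): in <S>-><N> <F>, the suffix after <F> is empty, so FOLLOW(<F>) ⊇ FOLLOW(<S>) = {$, t, u, w}; in <L>-><F>, the suffix after <F> is empty, so FOLLOW(<F>) ⊇ FOLLOW(<L>) = {$, t, u, w}; in <N>-><F> u w <K>, <F> is followed by u w <K> with FIRST {u}. Thus FOLLOW(<F>) = {$, t, u, w}.
FOLLOW(<L>): in <F>-><S> <L> <K>, <L> is followed by <K> with FIRST {epsilon, u}; in <F>-><S> <L> <K>, the suffix after <L> is nullable, so FOLLOW(<L>) ⊇ FOLLOW(<F>) = {$, t, u, w}; in <F>-><L> u, <L> is followed by u with FIRST {u}; in <N>-><S> w <K> <L>, the suffix after <L> is empty, so FOLLOW(<L>) ⊇ FOLLOW(<N>) = {$, t, u, w}. Thus FOLLOW(<L>) = {$, t, u, w}.
FOLLOW(<K>): in <F>-><S> t <K>, the suffix after <K> is empty, so FOLLOW(<K>) ⊇ FOLLOW(<F>) = {$, t, u, w}; in <F>-><S> <L> <K>, the suffix after <K> is empty, so FOLLOW(<K>) ⊇ FOLLOW(<F>) = {$, t, u, w}; in <N>-><F> u w <K>, the suffix after <K> is empty, so FOLLOW(<K>) ⊇ FOLLOW(<N>) = {$, t, u, w}; in <N>-><S> w <K> <L>, <K> is followed by <L> with FIRST {t, u, w}. Thus FOLLOW(<K>) = {$, t, u, w}.

{$, t, u, w}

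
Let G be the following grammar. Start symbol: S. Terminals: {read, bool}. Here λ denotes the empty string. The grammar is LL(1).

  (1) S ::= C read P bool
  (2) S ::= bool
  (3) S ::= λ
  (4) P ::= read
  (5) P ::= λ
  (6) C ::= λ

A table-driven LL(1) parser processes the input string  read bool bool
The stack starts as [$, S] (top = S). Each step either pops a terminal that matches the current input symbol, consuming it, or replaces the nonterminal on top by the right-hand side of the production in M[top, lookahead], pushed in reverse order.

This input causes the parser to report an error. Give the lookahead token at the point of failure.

bool

     Stack            Input             Action
  1  $ S              read bool bool $  expand S ::= C read P bool
  2  $ bool P read C  read bool bool $  expand C ::= λ
  3  $ bool P read    read bool bool $  match read
  4  $ bool P         bool bool $       expand P ::= λ
  5  $ bool           bool bool $       match bool
  6  $                bool $            error: stack empty but input remains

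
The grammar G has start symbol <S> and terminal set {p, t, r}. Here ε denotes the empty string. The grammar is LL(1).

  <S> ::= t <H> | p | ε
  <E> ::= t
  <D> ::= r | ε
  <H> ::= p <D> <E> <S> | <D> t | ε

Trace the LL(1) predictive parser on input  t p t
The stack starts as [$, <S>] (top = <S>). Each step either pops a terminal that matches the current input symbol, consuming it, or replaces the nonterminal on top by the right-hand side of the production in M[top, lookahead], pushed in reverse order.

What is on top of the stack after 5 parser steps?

step 1: stack=$ <S>  input=t p t $  — expand <S> ::= t <H>
step 2: stack=$ <H> t  input=t p t $  — match t
step 3: stack=$ <H>  input=p t $  — expand <H> ::= p <D> <E> <S>
step 4: stack=$ <S> <E> <D> p  input=p t $  — match p
step 5: stack=$ <S> <E> <D>  input=t $  — expand <D> ::= ε
Stack after step 5: $ <S> <E> (top = <E>).

<E>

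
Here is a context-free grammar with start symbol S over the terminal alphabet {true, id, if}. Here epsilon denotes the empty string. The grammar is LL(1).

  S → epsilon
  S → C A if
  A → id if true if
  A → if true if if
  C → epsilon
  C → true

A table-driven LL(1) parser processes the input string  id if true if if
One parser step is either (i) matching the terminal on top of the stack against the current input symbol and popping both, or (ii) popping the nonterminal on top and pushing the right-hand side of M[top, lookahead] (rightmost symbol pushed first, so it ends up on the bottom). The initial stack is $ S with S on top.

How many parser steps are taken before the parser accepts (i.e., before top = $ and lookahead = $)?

step 1: stack=$ S  input=id if true if if $  — expand S → C A if
step 2: stack=$ if A C  input=id if true if if $  — expand C → epsilon
step 3: stack=$ if A  input=id if true if if $  — expand A → id if true if
step 4: stack=$ if if true if id  input=id if true if if $  — match id
step 5: stack=$ if if true if  input=if true if if $  — match if
step 6: stack=$ if if true  input=true if if $  — match true
step 7: stack=$ if if  input=if if $  — match if
step 8: stack=$ if  input=if $  — match if
Accept reached after 8 steps.

8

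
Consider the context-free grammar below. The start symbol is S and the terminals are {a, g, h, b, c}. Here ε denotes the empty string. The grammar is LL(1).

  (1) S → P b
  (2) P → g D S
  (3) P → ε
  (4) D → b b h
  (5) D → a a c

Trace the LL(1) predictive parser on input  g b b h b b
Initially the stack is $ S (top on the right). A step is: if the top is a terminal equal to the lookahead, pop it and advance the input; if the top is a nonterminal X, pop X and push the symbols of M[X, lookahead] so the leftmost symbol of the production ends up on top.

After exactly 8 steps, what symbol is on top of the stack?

P

step 1: stack=$ S  input=g b b h b b $  — expand S → P b
step 2: stack=$ b P  input=g b b h b b $  — expand P → g D S
step 3: stack=$ b S D g  input=g b b h b b $  — match g
step 4: stack=$ b S D  input=b b h b b $  — expand D → b b h
step 5: stack=$ b S h b b  input=b b h b b $  — match b
step 6: stack=$ b S h b  input=b h b b $  — match b
step 7: stack=$ b S h  input=h b b $  — match h
step 8: stack=$ b S  input=b b $  — expand S → P b
Stack after step 8: $ b b P (top = P).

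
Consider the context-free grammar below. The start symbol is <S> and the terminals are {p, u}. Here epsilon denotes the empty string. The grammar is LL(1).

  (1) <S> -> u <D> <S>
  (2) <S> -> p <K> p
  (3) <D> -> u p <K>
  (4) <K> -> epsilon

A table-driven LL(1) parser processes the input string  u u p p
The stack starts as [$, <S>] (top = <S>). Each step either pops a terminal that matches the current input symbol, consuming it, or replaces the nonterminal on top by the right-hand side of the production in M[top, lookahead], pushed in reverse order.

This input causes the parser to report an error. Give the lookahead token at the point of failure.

$

     Stack          Input      Action
  1  $ <S>          u u p p $  expand <S> -> u <D> <S>
  2  $ <S> <D> u    u u p p $  match u
  3  $ <S> <D>      u p p $    expand <D> -> u p <K>
  4  $ <S> <K> p u  u p p $    match u
  5  $ <S> <K> p    p p $      match p
  6  $ <S> <K>      p $        expand <K> -> epsilon
  7  $ <S>          p $        expand <S> -> p <K> p
  8  $ p <K> p      p $        match p
  9  $ p <K>        $          error: M[<K>, $] is empty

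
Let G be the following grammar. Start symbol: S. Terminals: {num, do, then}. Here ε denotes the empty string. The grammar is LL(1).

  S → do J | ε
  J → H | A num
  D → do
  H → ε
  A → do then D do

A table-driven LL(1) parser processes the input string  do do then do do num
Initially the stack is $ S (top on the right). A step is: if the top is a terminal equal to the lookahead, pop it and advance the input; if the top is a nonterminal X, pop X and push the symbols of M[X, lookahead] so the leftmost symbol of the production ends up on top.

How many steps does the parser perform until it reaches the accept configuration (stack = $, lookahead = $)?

      Stack               Input                   Action
   1  $ S                 do do then do do num $  expand S → do J
   2  $ J do              do do then do do num $  match do
   3  $ J                 do then do do num $     expand J → A num
   4  $ num A             do then do do num $     expand A → do then D do
   5  $ num do D then do  do then do do num $     match do
   6  $ num do D then     then do do num $        match then
   7  $ num do D          do do num $             expand D → do
   8  $ num do do         do do num $             match do
   9  $ num do            do num $                match do
  10  $ num               num $                   match num
Accept reached after 10 steps.

10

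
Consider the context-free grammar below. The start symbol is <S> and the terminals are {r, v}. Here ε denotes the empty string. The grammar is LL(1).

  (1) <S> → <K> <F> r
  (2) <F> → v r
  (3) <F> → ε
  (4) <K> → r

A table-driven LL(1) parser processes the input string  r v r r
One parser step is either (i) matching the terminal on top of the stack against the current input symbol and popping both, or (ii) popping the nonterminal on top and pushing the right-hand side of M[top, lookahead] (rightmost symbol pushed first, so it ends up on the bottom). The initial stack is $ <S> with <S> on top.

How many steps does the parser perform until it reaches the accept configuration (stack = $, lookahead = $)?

7

step 1: stack=$ <S>  input=r v r r $  — expand <S> → <K> <F> r
step 2: stack=$ r <F> <K>  input=r v r r $  — expand <K> → r
step 3: stack=$ r <F> r  input=r v r r $  — match r
step 4: stack=$ r <F>  input=v r r $  — expand <F> → v r
step 5: stack=$ r r v  input=v r r $  — match v
step 6: stack=$ r r  input=r r $  — match r
step 7: stack=$ r  input=r $  — match r
Accept reached after 7 steps.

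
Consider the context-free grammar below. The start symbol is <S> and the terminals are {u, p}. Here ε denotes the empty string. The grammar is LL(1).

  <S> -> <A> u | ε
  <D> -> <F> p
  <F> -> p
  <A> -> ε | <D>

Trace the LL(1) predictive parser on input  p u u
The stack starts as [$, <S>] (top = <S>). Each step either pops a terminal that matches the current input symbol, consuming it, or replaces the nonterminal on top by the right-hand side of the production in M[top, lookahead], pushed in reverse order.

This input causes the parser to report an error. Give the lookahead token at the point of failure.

step 1: stack=$ <S>  input=p u u $  — expand <S> -> <A> u
step 2: stack=$ u <A>  input=p u u $  — expand <A> -> <D>
step 3: stack=$ u <D>  input=p u u $  — expand <D> -> <F> p
step 4: stack=$ u p <F>  input=p u u $  — expand <F> -> p
step 5: stack=$ u p p  input=p u u $  — match p
step 6: stack=$ u p  input=u u $  — error: top is terminal p but lookahead is u

u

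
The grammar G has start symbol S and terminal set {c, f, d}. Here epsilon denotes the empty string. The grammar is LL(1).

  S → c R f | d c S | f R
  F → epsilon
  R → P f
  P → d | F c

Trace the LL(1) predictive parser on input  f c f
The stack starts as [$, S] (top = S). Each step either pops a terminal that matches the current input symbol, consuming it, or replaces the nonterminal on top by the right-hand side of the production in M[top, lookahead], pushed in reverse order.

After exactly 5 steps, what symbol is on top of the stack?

c

step 1: stack=$ S  input=f c f $  — expand S → f R
step 2: stack=$ R f  input=f c f $  — match f
step 3: stack=$ R  input=c f $  — expand R → P f
step 4: stack=$ f P  input=c f $  — expand P → F c
step 5: stack=$ f c F  input=c f $  — expand F → epsilon
Stack after step 5: $ f c (top = c).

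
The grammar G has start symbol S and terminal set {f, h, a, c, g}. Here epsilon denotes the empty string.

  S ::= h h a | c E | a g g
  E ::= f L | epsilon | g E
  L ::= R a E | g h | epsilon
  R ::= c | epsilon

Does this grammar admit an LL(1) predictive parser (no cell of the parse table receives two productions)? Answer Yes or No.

FIRST(S) = {a, c, h}
FIRST(E) = {epsilon, f, g}
FIRST(L) = {epsilon, a, c, g}
FIRST(R) = {epsilon, c}
FOLLOW(S) = {$}
FOLLOW(E) = {$}
FOLLOW(L) = {$}
FOLLOW(R) = {a}
Each cell of M receives at most one production.

Yes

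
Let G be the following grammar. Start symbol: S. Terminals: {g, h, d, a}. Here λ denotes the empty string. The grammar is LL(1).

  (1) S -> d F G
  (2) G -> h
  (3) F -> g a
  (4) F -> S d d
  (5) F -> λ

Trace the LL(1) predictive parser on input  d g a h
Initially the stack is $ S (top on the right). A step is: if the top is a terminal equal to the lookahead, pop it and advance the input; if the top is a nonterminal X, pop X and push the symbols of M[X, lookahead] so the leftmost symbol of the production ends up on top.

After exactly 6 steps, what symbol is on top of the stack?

h

step 1: stack=$ S  input=d g a h $  — expand S -> d F G
step 2: stack=$ G F d  input=d g a h $  — match d
step 3: stack=$ G F  input=g a h $  — expand F -> g a
step 4: stack=$ G a g  input=g a h $  — match g
step 5: stack=$ G a  input=a h $  — match a
step 6: stack=$ G  input=h $  — expand G -> h
Stack after step 6: $ h (top = h).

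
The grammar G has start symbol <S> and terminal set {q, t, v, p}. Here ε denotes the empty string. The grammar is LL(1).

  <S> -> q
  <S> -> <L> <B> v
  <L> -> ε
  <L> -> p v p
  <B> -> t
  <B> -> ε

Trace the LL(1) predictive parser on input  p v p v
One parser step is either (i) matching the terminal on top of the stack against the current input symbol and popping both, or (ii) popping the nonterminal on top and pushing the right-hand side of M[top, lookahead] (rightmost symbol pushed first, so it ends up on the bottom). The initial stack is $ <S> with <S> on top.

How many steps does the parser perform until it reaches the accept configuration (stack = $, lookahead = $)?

7

step 1: stack=$ <S>  input=p v p v $  — expand <S> -> <L> <B> v
step 2: stack=$ v <B> <L>  input=p v p v $  — expand <L> -> p v p
step 3: stack=$ v <B> p v p  input=p v p v $  — match p
step 4: stack=$ v <B> p v  input=v p v $  — match v
step 5: stack=$ v <B> p  input=p v $  — match p
step 6: stack=$ v <B>  input=v $  — expand <B> -> ε
step 7: stack=$ v  input=v $  — match v
Accept reached after 7 steps.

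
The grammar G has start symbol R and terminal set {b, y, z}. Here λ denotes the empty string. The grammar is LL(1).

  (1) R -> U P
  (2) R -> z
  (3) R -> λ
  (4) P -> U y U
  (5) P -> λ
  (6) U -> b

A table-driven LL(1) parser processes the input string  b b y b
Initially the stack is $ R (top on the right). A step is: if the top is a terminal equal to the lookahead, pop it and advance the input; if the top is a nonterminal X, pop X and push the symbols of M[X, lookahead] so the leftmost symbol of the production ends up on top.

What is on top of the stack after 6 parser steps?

     Stack    Input      Action
  1  $ R      b b y b $  expand R -> U P
  2  $ P U    b b y b $  expand U -> b
  3  $ P b    b b y b $  match b
  4  $ P      b y b $    expand P -> U y U
  5  $ U y U  b y b $    expand U -> b
  6  $ U y b  b y b $    match b
Stack after step 6: $ U y (top = y).

y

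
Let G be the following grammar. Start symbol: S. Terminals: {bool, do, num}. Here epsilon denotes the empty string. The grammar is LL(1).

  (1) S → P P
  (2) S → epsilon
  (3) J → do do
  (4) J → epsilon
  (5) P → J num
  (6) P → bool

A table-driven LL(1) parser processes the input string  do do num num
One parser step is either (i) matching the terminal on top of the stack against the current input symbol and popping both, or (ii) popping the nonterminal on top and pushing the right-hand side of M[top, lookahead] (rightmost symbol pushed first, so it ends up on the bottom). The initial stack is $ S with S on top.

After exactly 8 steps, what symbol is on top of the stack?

num

     Stack          Input            Action
  1  $ S            do do num num $  expand S → P P
  2  $ P P          do do num num $  expand P → J num
  3  $ P num J      do do num num $  expand J → do do
  4  $ P num do do  do do num num $  match do
  5  $ P num do     do num num $     match do
  6  $ P num        num num $        match num
  7  $ P            num $            expand P → J num
  8  $ num J        num $            expand J → epsilon
Stack after step 8: $ num (top = num).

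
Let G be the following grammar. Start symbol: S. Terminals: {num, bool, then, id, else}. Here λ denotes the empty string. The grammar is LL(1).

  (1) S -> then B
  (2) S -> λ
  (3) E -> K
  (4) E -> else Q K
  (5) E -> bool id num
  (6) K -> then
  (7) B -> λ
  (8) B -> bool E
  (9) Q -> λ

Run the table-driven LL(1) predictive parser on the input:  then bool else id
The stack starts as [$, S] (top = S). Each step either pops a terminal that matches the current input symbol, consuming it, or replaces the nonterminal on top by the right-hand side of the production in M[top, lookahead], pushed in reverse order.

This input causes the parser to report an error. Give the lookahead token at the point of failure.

id

     Stack       Input                Action
  1  $ S         then bool else id $  expand S -> then B
  2  $ B then    then bool else id $  match then
  3  $ B         bool else id $       expand B -> bool E
  4  $ E bool    bool else id $       match bool
  5  $ E         else id $            expand E -> else Q K
  6  $ K Q else  else id $            match else
  7  $ K Q       id $                 error: M[Q, id] is empty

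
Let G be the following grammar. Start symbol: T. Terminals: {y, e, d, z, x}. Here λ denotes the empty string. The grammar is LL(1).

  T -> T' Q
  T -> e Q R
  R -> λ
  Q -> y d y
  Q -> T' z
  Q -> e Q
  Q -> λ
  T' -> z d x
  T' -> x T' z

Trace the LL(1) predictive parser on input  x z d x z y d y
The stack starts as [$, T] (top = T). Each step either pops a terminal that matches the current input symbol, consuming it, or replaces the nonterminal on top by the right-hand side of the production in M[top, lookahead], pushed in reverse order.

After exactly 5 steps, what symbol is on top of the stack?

d

     Stack        Input              Action
  1  $ T          x z d x z y d y $  expand T -> T' Q
  2  $ Q T'       x z d x z y d y $  expand T' -> x T' z
  3  $ Q z T' x   x z d x z y d y $  match x
  4  $ Q z T'     z d x z y d y $    expand T' -> z d x
  5  $ Q z x d z  z d x z y d y $    match z
Stack after step 5: $ Q z x d (top = d).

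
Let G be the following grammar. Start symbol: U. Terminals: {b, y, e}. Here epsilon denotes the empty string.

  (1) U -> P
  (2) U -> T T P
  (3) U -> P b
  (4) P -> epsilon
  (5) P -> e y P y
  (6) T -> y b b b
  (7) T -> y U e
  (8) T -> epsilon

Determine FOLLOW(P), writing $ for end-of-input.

FIRST(P): from P->epsilon we get {epsilon}; from P->e y P y we get {e}. So FIRST(P) = {epsilon, e}.
FIRST(T): from T->y b b b we get {y}; from T->y U e we get {y}; from T->epsilon we get {epsilon}. So FIRST(T) = {epsilon, y}.
FIRST(U): from U->P we get {epsilon, e}; from U->T T P we get {epsilon, e, y}; from U->P b we get {b, e}. So FIRST(U) = {epsilon, b, e, y}.
FOLLOW(U) includes $ since U is the start symbol.
FOLLOW(U): in T->y U e, U is followed by e with FIRST {e}. Thus FOLLOW(U) = {$, e}.
FOLLOW(P): in U->P, the suffix after P is empty, so FOLLOW(P) ⊇ FOLLOW(U) = {$, e}; in U->T T P, the suffix after P is empty, so FOLLOW(P) ⊇ FOLLOW(U) = {$, e}; in U->P b, P is followed by b with FIRST {b}; in P->e y P y, P is followed by y with FIRST {y}. Thus FOLLOW(P) = {$, b, e, y}.
FOLLOW(T): in U->T T P (occurrence 1), T is followed by T P with FIRST {epsilon, e, y}; in U->T T P (occurrence 1), the suffix after T is nullable, so FOLLOW(T) ⊇ FOLLOW(U) = {$, e}; in U->T T P (occurrence 2), T is followed by P with FIRST {epsilon, e}; in U->T T P (occurrence 2), the suffix after T is nullable, so FOLLOW(T) ⊇ FOLLOW(U) = {$, e}. Thus FOLLOW(T) = {$, e, y}.

{$, b, e, y}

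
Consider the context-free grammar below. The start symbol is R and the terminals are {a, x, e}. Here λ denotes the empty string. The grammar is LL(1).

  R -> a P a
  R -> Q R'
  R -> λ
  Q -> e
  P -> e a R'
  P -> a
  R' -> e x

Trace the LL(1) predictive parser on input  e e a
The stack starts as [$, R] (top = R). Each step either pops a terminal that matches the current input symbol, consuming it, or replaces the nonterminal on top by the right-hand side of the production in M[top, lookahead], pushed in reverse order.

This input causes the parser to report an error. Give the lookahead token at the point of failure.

     Stack   Input    Action
  1  $ R     e e a $  expand R -> Q R'
  2  $ R' Q  e e a $  expand Q -> e
  3  $ R' e  e e a $  match e
  4  $ R'    e a $    expand R' -> e x
  5  $ x e   e a $    match e
  6  $ x     a $      error: top is terminal x but lookahead is a

a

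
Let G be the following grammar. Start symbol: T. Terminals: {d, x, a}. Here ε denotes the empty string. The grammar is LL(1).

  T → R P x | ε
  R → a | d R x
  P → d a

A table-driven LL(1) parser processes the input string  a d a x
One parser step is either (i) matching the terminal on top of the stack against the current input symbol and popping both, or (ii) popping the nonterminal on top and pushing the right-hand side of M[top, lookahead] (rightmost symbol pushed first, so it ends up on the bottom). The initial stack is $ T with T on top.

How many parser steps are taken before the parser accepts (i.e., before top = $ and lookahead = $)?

7

step 1: stack=$ T  input=a d a x $  — expand T → R P x
step 2: stack=$ x P R  input=a d a x $  — expand R → a
step 3: stack=$ x P a  input=a d a x $  — match a
step 4: stack=$ x P  input=d a x $  — expand P → d a
step 5: stack=$ x a d  input=d a x $  — match d
step 6: stack=$ x a  input=a x $  — match a
step 7: stack=$ x  input=x $  — match x
Accept reached after 7 steps.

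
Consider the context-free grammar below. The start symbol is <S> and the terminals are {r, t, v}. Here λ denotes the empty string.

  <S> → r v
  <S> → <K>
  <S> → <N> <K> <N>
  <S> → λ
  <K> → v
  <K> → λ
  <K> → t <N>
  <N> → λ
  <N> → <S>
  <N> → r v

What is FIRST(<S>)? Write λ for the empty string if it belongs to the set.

{λ, r, t, v}

FIRST(<K>) = {λ, t, v}
FIRST(<S>) = {λ, r, t, v}  (via <K>, <N> <K> <N>)
FIRST(<N>) = {λ, r, t, v}  (via <S>)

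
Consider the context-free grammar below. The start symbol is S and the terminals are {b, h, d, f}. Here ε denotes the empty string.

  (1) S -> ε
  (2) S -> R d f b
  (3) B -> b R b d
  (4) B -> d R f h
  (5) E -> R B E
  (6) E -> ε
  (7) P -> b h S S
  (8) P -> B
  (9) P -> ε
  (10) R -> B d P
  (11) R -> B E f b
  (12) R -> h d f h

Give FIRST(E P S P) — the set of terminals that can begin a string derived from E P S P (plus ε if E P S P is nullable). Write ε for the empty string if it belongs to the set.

FIRST(B): from B->b R b d we get {b}; from B->d R f h we get {d}. So FIRST(B) = {b, d}.
FIRST(P): from P->b h S S we get {b}; from P->B we get {b, d}; from P->ε we get {ε}. So FIRST(P) = {ε, b, d}.
FIRST(R): from R->B d P we get {b, d}; from R->B E f b we get {b, d}; from R->h d f h we get {h}. So FIRST(R) = {b, d, h}.
FIRST(S): from S->ε we get {ε}; from S->R d f b we get {b, d, h}. So FIRST(S) = {ε, b, d, h}.
FIRST(E): from E->R B E we get {b, d, h}; from E->ε we get {ε}. So FIRST(E) = {ε, b, d, h}.
FIRST(E P S P): take FIRST of each symbol in turn, carrying on past any symbol whose FIRST contains ε; result {ε, b, d, h}.

{ε, b, d, h}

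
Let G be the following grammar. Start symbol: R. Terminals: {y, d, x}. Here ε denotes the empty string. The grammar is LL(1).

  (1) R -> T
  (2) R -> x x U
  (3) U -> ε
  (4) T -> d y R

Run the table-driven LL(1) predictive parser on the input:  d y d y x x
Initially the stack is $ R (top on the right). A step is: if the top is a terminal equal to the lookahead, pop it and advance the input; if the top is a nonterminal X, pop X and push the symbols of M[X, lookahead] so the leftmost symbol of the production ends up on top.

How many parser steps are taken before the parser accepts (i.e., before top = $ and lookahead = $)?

12

      Stack    Input          Action
   1  $ R      d y d y x x $  expand R -> T
   2  $ T      d y d y x x $  expand T -> d y R
   3  $ R y d  d y d y x x $  match d
   4  $ R y    y d y x x $    match y
   5  $ R      d y x x $      expand R -> T
   6  $ T      d y x x $      expand T -> d y R
   7  $ R y d  d y x x $      match d
   8  $ R y    y x x $        match y
   9  $ R      x x $          expand R -> x x U
  10  $ U x x  x x $          match x
  11  $ U x    x $            match x
  12  $ U      $              expand U -> ε
Accept reached after 12 steps.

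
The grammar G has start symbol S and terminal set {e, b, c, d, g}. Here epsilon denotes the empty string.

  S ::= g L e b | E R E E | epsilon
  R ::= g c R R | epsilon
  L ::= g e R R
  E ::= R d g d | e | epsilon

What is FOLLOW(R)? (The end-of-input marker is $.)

{$, d, e, g}

FIRST(R): from R::=g c R R we get {g}; from R::=epsilon we get {epsilon}. So FIRST(R) = {epsilon, g}.
FIRST(L): from L::=g e R R we get {g}. So FIRST(L) = {g}.
FIRST(E): from E::=R d g d we get {d, g}; from E::=e we get {e}; from E::=epsilon we get {epsilon}. So FIRST(E) = {epsilon, d, e, g}.
FIRST(S): from S::=g L e b we get {g}; from S::=E R E E we get {epsilon, d, e, g}; from S::=epsilon we get {epsilon}. So FIRST(S) = {epsilon, d, e, g}.
FOLLOW(S) includes $ since S is the start symbol.
FOLLOW(S): S appears on no right-hand side. Thus FOLLOW(S) = {$}.
FOLLOW(L): in S::=g L e b, L is followed by e b with FIRST {e}. Thus FOLLOW(L) = {e}.
FOLLOW(R): in S::=E R E E, R is followed by E E with FIRST {epsilon, d, e, g}; in S::=E R E E, the suffix after R is nullable, so FOLLOW(R) ⊇ FOLLOW(S) = {$}; in R::=g c R R (occurrence 1), R is followed by R with FIRST {epsilon, g}; in R::=g c R R (occurrence 1), the suffix after R is nullable (adds nothing new); in R::=g c R R (occurrence 2), the suffix after R is empty (adds nothing new); in L::=g e R R (occurrence 1), R is followed by R with FIRST {epsilon, g}; in L::=g e R R (occurrence 1), the suffix after R is nullable, so FOLLOW(R) ⊇ FOLLOW(L) = {e}; in L::=g e R R (occurrence 2), the suffix after R is empty, so FOLLOW(R) ⊇ FOLLOW(L) = {e}; in E::=R d g d, R is followed by d g d with FIRST {d}. Thus FOLLOW(R) = {$, d, e, g}.
FOLLOW(E): in S::=E R E E (occurrence 1), E is followed by R E E with FIRST {epsilon, d, e, g}; in S::=E R E E (occurrence 1), the suffix after E is nullable, so FOLLOW(E) ⊇ FOLLOW(S) = {$}; in S::=E R E E (occurrence 2), E is followed by E with FIRST {epsilon, d, e, g}; in S::=E R E E (occurrence 2), the suffix after E is nullable, so FOLLOW(E) ⊇ FOLLOW(S) = {$}; in S::=E R E E (occurrence 3), the suffix after E is empty, so FOLLOW(E) ⊇ FOLLOW(S) = {$}. Thus FOLLOW(E) = {$, d, e, g}.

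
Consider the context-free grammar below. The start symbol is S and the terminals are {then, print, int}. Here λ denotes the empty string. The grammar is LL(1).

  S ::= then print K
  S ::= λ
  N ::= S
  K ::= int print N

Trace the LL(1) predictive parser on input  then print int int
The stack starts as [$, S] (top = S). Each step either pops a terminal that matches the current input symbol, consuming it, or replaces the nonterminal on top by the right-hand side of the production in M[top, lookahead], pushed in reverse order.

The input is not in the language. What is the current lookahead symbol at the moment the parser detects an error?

int

     Stack           Input                 Action
  1  $ S             then print int int $  expand S ::= then print K
  2  $ K print then  then print int int $  match then
  3  $ K print       print int int $       match print
  4  $ K             int int $             expand K ::= int print N
  5  $ N print int   int int $             match int
  6  $ N print       int $                 error: top is terminal print but lookahead is int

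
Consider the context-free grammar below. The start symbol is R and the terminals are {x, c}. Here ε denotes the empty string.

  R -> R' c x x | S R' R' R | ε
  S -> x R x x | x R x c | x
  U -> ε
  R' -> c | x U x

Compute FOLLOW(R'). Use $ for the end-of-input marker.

{$, c, x}

FIRST(S): from S->x R x x we get {x}; from S->x R x c we get {x}; from S->x we get {x}. So FIRST(S) = {x}.
FIRST(U): from U->ε we get {ε}. So FIRST(U) = {ε}.
FIRST(R'): from R'->c we get {c}; from R'->x U x we get {x}. So FIRST(R') = {c, x}.
FIRST(R): from R->R' c x x we get {c, x}; from R->S R' R' R we get {x}; from R->ε we get {ε}. So FIRST(R) = {ε, c, x}.
FOLLOW(R) includes $ since R is the start symbol.
FOLLOW(R): in R->S R' R' R, the suffix after R is empty (adds nothing new); in S->x R x x, R is followed by x x with FIRST {x}; in S->x R x c, R is followed by x c with FIRST {x}. Thus FOLLOW(R) = {$, x}.
FOLLOW(S): in R->S R' R' R, S is followed by R' R' R with FIRST {c, x}. Thus FOLLOW(S) = {c, x}.
FOLLOW(U): in R'->x U x, U is followed by x with FIRST {x}. Thus FOLLOW(U) = {x}.
FOLLOW(R'): in R->R' c x x, R' is followed by c x x with FIRST {c}; in R->S R' R' R (occurrence 1), R' is followed by R' R with FIRST {c, x}; in R->S R' R' R (occurrence 2), R' is followed by R with FIRST {ε, c, x}; in R->S R' R' R (occurrence 2), the suffix after R' is nullable, so FOLLOW(R') ⊇ FOLLOW(R) = {$, x}. Thus FOLLOW(R') = {$, c, x}.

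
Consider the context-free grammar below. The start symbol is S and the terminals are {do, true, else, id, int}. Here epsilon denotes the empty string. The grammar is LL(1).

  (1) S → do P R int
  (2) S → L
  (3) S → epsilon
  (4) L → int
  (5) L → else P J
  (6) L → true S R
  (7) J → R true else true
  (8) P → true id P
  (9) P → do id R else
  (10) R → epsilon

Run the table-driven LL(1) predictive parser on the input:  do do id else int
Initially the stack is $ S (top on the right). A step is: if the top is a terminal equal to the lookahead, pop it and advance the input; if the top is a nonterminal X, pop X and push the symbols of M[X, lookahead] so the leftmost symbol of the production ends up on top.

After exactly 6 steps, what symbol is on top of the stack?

     Stack                 Input                Action
  1  $ S                   do do id else int $  expand S → do P R int
  2  $ int R P do          do do id else int $  match do
  3  $ int R P             do id else int $     expand P → do id R else
  4  $ int R else R id do  do id else int $     match do
  5  $ int R else R id     id else int $        match id
  6  $ int R else R        else int $           expand R → epsilon
Stack after step 6: $ int R else (top = else).

else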